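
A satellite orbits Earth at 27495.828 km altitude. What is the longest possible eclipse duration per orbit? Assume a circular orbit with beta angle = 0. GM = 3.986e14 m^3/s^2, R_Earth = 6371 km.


r = 33866.8280 km
T = 1033.7648 min
Eclipse fraction = arcsin(R_E/r)/pi = arcsin(6371.0000/33866.8280)/pi
= arcsin(0.1881192)/pi = 0.06023912
Eclipse duration = 0.06023912 * 1033.7648 = 62.2731 min

62.2731 minutes


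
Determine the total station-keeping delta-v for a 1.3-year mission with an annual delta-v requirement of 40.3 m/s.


dV = rate * years = 40.3 * 1.3
dV = 52.3900 m/s

52.3900 m/s


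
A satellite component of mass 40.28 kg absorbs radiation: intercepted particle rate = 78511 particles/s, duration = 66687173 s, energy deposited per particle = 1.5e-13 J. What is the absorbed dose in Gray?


Total energy deposited = rate * time * E_per
  = 78511 * 66687173 * 1.5e-13 = 0.7853515 J
Dose = E_total / mass = 0.7853515 / 40.28
Dose = 0.01949731 Gy

0.0195 Gy


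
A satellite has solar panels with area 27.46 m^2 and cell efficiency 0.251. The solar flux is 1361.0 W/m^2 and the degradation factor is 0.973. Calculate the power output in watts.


P = area * eta * S * degradation
P = 27.46 * 0.251 * 1361.0 * 0.973
P = 9127.3608 W

9127.3608 W


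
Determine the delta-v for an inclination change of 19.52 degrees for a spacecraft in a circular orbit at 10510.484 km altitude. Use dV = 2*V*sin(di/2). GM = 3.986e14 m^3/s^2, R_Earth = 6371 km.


r = 16881.4840 km = 1.6881484e+07 m
V = sqrt(mu/r) = 4859.1839 m/s
di = 19.52 deg = 0.3406883 rad
dV = 2*V*sin(di/2) = 2*4859.1839*sin(0.1703441)
dV = 1647.4724 m/s = 1.6475 km/s

1.6475 km/s


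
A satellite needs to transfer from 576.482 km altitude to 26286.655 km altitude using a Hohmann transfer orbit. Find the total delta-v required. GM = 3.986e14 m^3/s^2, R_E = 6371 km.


r1 = 6947.4820 km = 6.947482e+06 m
r2 = 32657.6550 km = 3.2657655e+07 m
dv1 = sqrt(mu/r1)*(sqrt(2*r2/(r1+r2)) - 1) = 2152.6569 m/s
dv2 = sqrt(mu/r2)*(1 - sqrt(2*r1/(r1+r2))) = 1424.2970 m/s
total dv = |dv1| + |dv2| = 2152.6569 + 1424.2970 = 3576.9539 m/s = 3.5770 km/s

3.5770 km/s


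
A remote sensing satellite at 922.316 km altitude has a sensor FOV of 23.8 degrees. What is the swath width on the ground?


FOV = 23.8 deg = 0.4153884 rad
swath = 2 * alt * tan(FOV/2) = 2 * 922.316 * tan(0.2076942)
swath = 2 * 922.316 * 0.2107331
swath = 388.7249 km

388.7249 km


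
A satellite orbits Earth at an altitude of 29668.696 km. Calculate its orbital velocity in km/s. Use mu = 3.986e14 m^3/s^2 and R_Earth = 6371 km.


r = R_E + alt = 6371.0 + 29668.696 = 36039.6960 km = 3.6039696e+07 m
v = sqrt(mu/r) = sqrt(3.986e14 / 3.6039696e+07) = 3325.6618 m/s = 3.3257 km/s

3.3257 km/s


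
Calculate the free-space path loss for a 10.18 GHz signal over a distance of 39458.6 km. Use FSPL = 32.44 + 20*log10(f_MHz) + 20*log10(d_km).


f = 10.18 GHz = 10180.0000 MHz
d = 39458.6 km
FSPL = 32.44 + 20*log10(10180.0000) + 20*log10(39458.6)
FSPL = 32.44 + 80.1550 + 91.9228
FSPL = 204.5178 dB

204.5178 dB


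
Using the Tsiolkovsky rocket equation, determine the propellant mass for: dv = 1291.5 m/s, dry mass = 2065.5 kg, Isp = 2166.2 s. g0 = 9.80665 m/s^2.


ve = Isp * g0 = 2166.2 * 9.80665 = 21243.165230 m/s
mass ratio = exp(dv/ve) = exp(1291.5/21243.165230) = 1.06268213
m_prop = m_dry * (mr - 1) = 2065.5 * (1.06268213 - 1)
m_prop = 129.4699 kg

129.4699 kg


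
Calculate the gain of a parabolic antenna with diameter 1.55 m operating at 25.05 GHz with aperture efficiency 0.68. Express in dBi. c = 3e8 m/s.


lambda = c/f = 3e8 / 2.505e+10 = 0.01197605 m
G = eta*(pi*D/lambda)^2 = 0.68*(pi*1.55/0.01197605)^2
G = 112420.3687 (linear)
G = 10*log10(112420.3687) = 50.5085 dBi

50.5085 dBi


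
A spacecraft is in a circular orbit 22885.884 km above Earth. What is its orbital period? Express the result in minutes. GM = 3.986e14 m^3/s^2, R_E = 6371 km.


r = 29256.8840 km = 2.9256884e+07 m
T = 2*pi*sqrt(r^3/mu) = 2*pi*sqrt(2.5042876e+22 / 3.986e14)
T = 49802.7502 s = 830.0458 min

830.0458 minutes


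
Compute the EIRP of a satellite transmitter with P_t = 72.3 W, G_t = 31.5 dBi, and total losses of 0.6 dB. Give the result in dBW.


Pt = 72.3 W = 18.5914 dBW
EIRP = Pt_dBW + Gt - losses = 18.5914 + 31.5 - 0.6 = 49.4914 dBW

49.4914 dBW


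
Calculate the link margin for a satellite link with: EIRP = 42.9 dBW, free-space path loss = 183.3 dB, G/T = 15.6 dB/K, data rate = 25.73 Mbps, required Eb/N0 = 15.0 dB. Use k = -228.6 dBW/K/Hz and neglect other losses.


C/N0 = EIRP - FSPL + G/T - k = 42.9 - 183.3 + 15.6 - (-228.6)
C/N0 = 103.8000 dB-Hz
R_b = 25.73 Mbps = 2.573e+07 bps -> 10*log10(R_b) = 74.1044 dB-Hz
Eb/N0 = C/N0 - 10*log10(R_b) = 103.8000 - 74.1044 = 29.6956 dB
Margin = Eb/N0 - Eb/N0_req = 29.6956 - 15.0 = 14.6956 dB (link closes)

14.6956 dB


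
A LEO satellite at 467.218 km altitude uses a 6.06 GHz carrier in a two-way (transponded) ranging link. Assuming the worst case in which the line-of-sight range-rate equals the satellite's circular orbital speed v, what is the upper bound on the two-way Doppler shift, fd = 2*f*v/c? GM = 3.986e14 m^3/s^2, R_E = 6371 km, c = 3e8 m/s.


r = 6.838218e+06 m
v = sqrt(mu/r) = 7634.7914 m/s (worst-case radial velocity)
f = 6.06 GHz = 6.06e+09 Hz
fd = 2*f*v/c = 2*6.06e+09*7634.7914/3.0e+08
fd = 308445.5730 Hz

308445.5730 Hz


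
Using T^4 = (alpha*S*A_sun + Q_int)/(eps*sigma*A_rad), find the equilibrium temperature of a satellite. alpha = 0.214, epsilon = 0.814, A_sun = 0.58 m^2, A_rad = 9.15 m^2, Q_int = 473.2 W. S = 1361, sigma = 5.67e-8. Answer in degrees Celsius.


Numerator = alpha*S*A_sun + Q_int = 0.214*1361*0.58 + 473.2 = 642.1273 W
Denominator = eps*sigma*A_rad = 0.814*5.67e-8*9.15 = 4.2230727e-07 W/K^4
T^4 = 1.5205216e+09 K^4
T = 197.4686 K = -75.6814 C

-75.6814 degrees Celsius


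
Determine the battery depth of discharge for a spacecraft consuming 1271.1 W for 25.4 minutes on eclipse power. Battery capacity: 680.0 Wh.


E_used = P * t / 60 = 1271.1 * 25.4 / 60 = 538.0990 Wh
DOD = E_used / E_total * 100 = 538.0990 / 680.0 * 100
DOD = 79.1322 %

79.1322 %


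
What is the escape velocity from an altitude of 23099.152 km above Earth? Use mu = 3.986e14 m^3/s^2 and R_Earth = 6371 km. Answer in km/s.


r = 6371.0 + 23099.152 = 29470.1520 km = 2.9470152e+07 m
v_esc = sqrt(2*mu/r) = sqrt(2*3.986e14 / 2.9470152e+07)
v_esc = 5201.0671 m/s = 5.2011 km/s

5.2011 km/s


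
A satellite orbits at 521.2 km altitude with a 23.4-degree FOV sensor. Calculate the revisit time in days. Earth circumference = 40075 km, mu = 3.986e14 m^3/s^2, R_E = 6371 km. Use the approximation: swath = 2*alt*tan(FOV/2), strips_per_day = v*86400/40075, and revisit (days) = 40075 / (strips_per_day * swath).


swath = 2*521.2*tan(0.2042035) = 215.8707 km
v = sqrt(mu/r) = 7604.8335 m/s = 7.6048 km/s
strips/day = v*86400/40075 = 7.6048*86400/40075 = 16.3957
coverage/day = strips * swath = 16.3957 * 215.8707 = 3539.3503 km
revisit = 40075 / 3539.3503 = 11.3227 days

11.3227 days


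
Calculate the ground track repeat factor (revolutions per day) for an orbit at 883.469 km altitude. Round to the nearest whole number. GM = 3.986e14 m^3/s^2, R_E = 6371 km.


r = 7.254469e+06 m
T = 2*pi*sqrt(r^3/mu) = 6149.2148 s = 102.4869 min
revs/day = 1440 / 102.4869 = 14.0506
Rounded: 14 revolutions per day

14 revolutions per day


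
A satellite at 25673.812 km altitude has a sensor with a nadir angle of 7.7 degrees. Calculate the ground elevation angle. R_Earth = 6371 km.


r = R_E + alt = 32044.8120 km
Law of sines in the satellite / Earth-center / ground-point triangle:
  sin(nadir)/R_E = sin(90 + el)/r  =>  cos(el) = (r/R_E)*sin(nadir)
cos(el) = (32044.8120 / 6371.0000) * sin(7.7 deg) = 0.6739228
el = arccos(0.6739228) = 47.6294 deg
(Earth-central angle = 90 - nadir - el = 34.6706 deg)

47.6294 degrees


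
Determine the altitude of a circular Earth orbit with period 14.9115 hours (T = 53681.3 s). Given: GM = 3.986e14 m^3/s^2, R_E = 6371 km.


T = 53681.3 s
r = (mu*T^2/(4*pi^2))^(1/3) = (3.986e14 * 53681.3^2 / (4*pi^2))^(1/3)
r = 3.0756804e+07 m = 30756.8038 km
alt = r - R_E = 30756.8038 - 6371 = 24385.8038 km

24385.8038 km


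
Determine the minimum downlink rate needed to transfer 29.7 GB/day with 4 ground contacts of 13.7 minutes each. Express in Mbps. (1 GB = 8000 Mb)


total contact time = 4 * 13.7 * 60 = 3288.0000 s
data = 29.7 GB = 237600.0000 Mb
rate = 237600.0000 / 3288.0000 = 72.2628 Mbps

72.2628 Mbps


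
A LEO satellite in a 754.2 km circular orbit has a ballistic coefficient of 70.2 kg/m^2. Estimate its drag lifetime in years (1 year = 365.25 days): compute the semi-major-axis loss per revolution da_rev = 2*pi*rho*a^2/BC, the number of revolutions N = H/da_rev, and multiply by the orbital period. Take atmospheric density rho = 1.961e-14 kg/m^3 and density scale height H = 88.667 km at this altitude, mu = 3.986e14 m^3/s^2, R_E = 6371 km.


a = R_E + alt = 7125.2000 km = 7.1252e+06 m
da_rev = 2*pi*rho*a^2/BC = 2*pi*1.961e-14*(7.1252e+06)^2/70.2 = 0.0891075429 m per revolution
N = H/da_rev = 88667.0000 m / 0.0891075429 m = 995056.0538 revolutions
P = 2*pi*sqrt(a^3/mu) = 5985.5879 s
lifetime = N*P = 995056.0538 * 5985.5879 = 5.9559954e+09 s = 68935.1324 days
years = 68935.1324 / 365.25 = 188.7341 years

188.7341 years


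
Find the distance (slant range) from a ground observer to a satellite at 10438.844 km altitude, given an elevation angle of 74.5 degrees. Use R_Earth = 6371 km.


h = 10438.844 km, el = 74.5 deg
d = -R_E*sin(el) + sqrt((R_E*sin(el))^2 + 2*R_E*h + h^2)
d = -6371.0000*sin(1.3003) + sqrt((6371.0000*0.9636305)^2 + 2*6371.0000*10438.844 + 10438.844^2)
d = 10584.1099 km

10584.1099 km


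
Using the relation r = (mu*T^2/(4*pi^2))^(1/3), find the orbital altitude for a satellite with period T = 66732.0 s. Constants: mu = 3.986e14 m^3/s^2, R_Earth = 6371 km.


T = 66732.0 s
r = (mu*T^2/(4*pi^2))^(1/3) = (3.986e14 * 66732.0^2 / (4*pi^2))^(1/3)
r = 3.5558924e+07 m = 35558.9242 km
alt = r - R_E = 35558.9242 - 6371 = 29187.9242 km

29187.9242 km


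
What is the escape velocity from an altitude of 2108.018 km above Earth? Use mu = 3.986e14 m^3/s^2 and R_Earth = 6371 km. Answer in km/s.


r = 6371.0 + 2108.018 = 8479.0180 km = 8.479018e+06 m
v_esc = sqrt(2*mu/r) = sqrt(2*3.986e14 / 8.479018e+06)
v_esc = 9696.4077 m/s = 9.6964 km/s

9.6964 km/s


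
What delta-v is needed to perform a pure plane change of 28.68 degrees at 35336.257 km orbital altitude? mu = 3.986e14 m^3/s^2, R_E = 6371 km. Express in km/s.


r = 41707.2570 km = 4.1707257e+07 m
V = sqrt(mu/r) = 3091.4543 m/s
di = 28.68 deg = 0.5005604 rad
dV = 2*V*sin(di/2) = 2*3091.4543*sin(0.2502802)
dV = 1531.3547 m/s = 1.5314 km/s

1.5314 km/s


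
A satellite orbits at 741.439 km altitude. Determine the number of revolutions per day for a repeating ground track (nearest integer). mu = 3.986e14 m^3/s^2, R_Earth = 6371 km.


r = 7.112439e+06 m
T = 2*pi*sqrt(r^3/mu) = 5969.5151 s = 99.4919 min
revs/day = 1440 / 99.4919 = 14.4735
Rounded: 14 revolutions per day

14 revolutions per day


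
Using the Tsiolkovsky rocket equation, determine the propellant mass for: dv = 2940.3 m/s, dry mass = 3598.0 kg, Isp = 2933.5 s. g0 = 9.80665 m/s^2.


ve = Isp * g0 = 2933.5 * 9.80665 = 28767.807775 m/s
mass ratio = exp(dv/ve) = exp(2940.3/28767.807775) = 1.10761383
m_prop = m_dry * (mr - 1) = 3598.0 * (1.10761383 - 1)
m_prop = 387.1946 kg

387.1946 kg


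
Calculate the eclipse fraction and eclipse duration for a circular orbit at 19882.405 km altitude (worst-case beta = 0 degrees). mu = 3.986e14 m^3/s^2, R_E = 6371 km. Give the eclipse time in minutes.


r = 26253.4050 km
T = 705.5673 min
Eclipse fraction = arcsin(R_E/r)/pi = arcsin(6371.0000/26253.4050)/pi
= arcsin(0.2426733)/pi = 0.0780243
Eclipse duration = 0.0780243 * 705.5673 = 55.0514 min

55.0514 minutes


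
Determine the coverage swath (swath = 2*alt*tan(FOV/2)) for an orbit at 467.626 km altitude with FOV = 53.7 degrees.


FOV = 53.7 deg = 0.9372418 rad
swath = 2 * alt * tan(FOV/2) = 2 * 467.626 * tan(0.4686209)
swath = 2 * 467.626 * 0.5062322
swath = 473.4546 km

473.4546 km


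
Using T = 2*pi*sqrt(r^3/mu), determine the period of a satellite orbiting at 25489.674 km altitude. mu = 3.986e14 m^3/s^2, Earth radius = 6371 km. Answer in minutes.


r = 31860.6740 km = 3.1860674e+07 m
T = 2*pi*sqrt(r^3/mu) = 2*pi*sqrt(3.2341851e+22 / 3.986e14)
T = 56597.0323 s = 943.2839 min

943.2839 minutes


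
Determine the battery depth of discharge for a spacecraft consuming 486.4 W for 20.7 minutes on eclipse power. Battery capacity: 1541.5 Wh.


E_used = P * t / 60 = 486.4 * 20.7 / 60 = 167.8080 Wh
DOD = E_used / E_total * 100 = 167.8080 / 1541.5 * 100
DOD = 10.8860 %

10.8860 %


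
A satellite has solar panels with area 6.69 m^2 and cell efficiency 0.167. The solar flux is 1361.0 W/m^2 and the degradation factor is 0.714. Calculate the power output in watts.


P = area * eta * S * degradation
P = 6.69 * 0.167 * 1361.0 * 0.714
P = 1085.6727 W

1085.6727 W


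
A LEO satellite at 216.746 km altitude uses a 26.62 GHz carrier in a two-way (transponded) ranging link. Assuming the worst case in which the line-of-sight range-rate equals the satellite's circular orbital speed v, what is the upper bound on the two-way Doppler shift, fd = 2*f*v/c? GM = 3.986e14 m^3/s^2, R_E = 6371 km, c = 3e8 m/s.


r = 6.587746e+06 m
v = sqrt(mu/r) = 7778.5782 m/s (worst-case radial velocity)
f = 26.62 GHz = 2.662e+10 Hz
fd = 2*f*v/c = 2*2.662e+10*7778.5782/3.0e+08
fd = 1.3804384e+06 Hz

1.3804e+06 Hz


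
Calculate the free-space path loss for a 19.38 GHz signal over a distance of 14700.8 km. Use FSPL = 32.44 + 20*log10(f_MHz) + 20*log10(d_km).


f = 19.38 GHz = 19380.0000 MHz
d = 14700.8 km
FSPL = 32.44 + 20*log10(19380.0000) + 20*log10(14700.8)
FSPL = 32.44 + 85.7471 + 83.3468
FSPL = 201.5339 dB

201.5339 dB


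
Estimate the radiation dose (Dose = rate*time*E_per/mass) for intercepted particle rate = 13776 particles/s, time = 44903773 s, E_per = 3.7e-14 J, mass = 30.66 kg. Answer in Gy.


Total energy deposited = rate * time * E_per
  = 13776 * 44903773 * 3.7e-14 = 0.02288799 J
Dose = E_total / mass = 0.02288799 / 30.66
Dose = 7.4650985e-04 Gy

7.4651e-04 Gy


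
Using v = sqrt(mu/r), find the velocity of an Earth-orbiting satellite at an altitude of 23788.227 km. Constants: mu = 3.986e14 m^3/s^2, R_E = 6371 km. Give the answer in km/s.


r = R_E + alt = 6371.0 + 23788.227 = 30159.2270 km = 3.0159227e+07 m
v = sqrt(mu/r) = sqrt(3.986e14 / 3.0159227e+07) = 3635.4531 m/s = 3.6355 km/s

3.6355 km/s


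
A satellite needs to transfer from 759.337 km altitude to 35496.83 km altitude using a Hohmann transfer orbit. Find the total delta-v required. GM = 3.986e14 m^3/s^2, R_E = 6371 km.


r1 = 7130.3370 km = 7.130337e+06 m
r2 = 41867.8300 km = 4.186783e+07 m
dv1 = sqrt(mu/r1)*(sqrt(2*r2/(r1+r2)) - 1) = 2297.3853 m/s
dv2 = sqrt(mu/r2)*(1 - sqrt(2*r1/(r1+r2))) = 1420.9256 m/s
total dv = |dv1| + |dv2| = 2297.3853 + 1420.9256 = 3718.3109 m/s = 3.7183 km/s

3.7183 km/s


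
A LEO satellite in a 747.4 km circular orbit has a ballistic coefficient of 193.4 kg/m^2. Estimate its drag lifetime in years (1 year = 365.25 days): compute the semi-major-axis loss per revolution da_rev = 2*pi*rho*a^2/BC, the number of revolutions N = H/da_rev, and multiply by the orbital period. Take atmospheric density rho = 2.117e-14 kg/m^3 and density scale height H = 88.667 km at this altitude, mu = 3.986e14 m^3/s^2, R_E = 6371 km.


a = R_E + alt = 7118.4000 km = 7.1184e+06 m
da_rev = 2*pi*rho*a^2/BC = 2*pi*2.117e-14*(7.1184e+06)^2/193.4 = 0.0348505016 m per revolution
N = H/da_rev = 88667.0000 m / 0.0348505016 m = 2.5442102e+06 revolutions
P = 2*pi*sqrt(a^3/mu) = 5977.0213 s
lifetime = N*P = 2.5442102e+06 * 5977.0213 = 1.5206798e+10 s = 176004.6097 days
years = 176004.6097 / 365.25 = 481.8744 years

481.8744 years


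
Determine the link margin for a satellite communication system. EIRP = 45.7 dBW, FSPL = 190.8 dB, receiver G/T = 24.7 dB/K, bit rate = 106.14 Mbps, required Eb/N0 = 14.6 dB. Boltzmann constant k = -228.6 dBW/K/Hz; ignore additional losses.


C/N0 = EIRP - FSPL + G/T - k = 45.7 - 190.8 + 24.7 - (-228.6)
C/N0 = 108.2000 dB-Hz
R_b = 106.14 Mbps = 1.0614e+08 bps -> 10*log10(R_b) = 80.2588 dB-Hz
Eb/N0 = C/N0 - 10*log10(R_b) = 108.2000 - 80.2588 = 27.9412 dB
Margin = Eb/N0 - Eb/N0_req = 27.9412 - 14.6 = 13.3412 dB (link closes)

13.3412 dB


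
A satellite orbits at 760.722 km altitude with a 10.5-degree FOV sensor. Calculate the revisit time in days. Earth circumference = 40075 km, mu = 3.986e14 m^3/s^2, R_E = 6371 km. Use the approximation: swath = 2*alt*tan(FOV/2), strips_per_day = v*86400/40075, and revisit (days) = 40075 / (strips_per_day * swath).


swath = 2*760.722*tan(0.09162979) = 139.8011 km
v = sqrt(mu/r) = 7476.0370 m/s = 7.4760 km/s
strips/day = v*86400/40075 = 7.4760*86400/40075 = 16.1180
coverage/day = strips * swath = 16.1180 * 139.8011 = 2253.3162 km
revisit = 40075 / 2253.3162 = 17.7849 days

17.7849 days


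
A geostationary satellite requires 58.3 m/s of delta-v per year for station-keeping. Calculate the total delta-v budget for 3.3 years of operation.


dV = rate * years = 58.3 * 3.3
dV = 192.3900 m/s

192.3900 m/s


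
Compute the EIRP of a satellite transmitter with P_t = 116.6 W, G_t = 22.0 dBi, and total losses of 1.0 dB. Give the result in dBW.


Pt = 116.6 W = 20.6670 dBW
EIRP = Pt_dBW + Gt - losses = 20.6670 + 22.0 - 1.0 = 41.6670 dBW

41.6670 dBW


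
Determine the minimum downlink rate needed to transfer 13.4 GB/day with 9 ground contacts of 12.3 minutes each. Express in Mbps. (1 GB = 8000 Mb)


total contact time = 9 * 12.3 * 60 = 6642.0000 s
data = 13.4 GB = 107200.0000 Mb
rate = 107200.0000 / 6642.0000 = 16.1397 Mbps

16.1397 Mbps


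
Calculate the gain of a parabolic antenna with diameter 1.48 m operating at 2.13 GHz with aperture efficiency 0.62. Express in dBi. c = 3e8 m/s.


lambda = c/f = 3e8 / 2.13e+09 = 0.1408451 m
G = eta*(pi*D/lambda)^2 = 0.62*(pi*1.48/0.1408451)^2
G = 675.6652 (linear)
G = 10*log10(675.6652) = 28.2973 dBi

28.2973 dBi


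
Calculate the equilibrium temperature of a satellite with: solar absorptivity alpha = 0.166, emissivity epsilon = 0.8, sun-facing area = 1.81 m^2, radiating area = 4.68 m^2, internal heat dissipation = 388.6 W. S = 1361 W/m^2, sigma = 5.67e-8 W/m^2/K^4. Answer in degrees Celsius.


Numerator = alpha*S*A_sun + Q_int = 0.166*1361*1.81 + 388.6 = 797.5261 W
Denominator = eps*sigma*A_rad = 0.8*5.67e-8*4.68 = 2.122848e-07 W/K^4
T^4 = 3.7568684e+09 K^4
T = 247.5748 K = -25.5752 C

-25.5752 degrees Celsius


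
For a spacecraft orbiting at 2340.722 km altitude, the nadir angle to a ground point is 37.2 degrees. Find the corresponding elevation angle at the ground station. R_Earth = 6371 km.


r = R_E + alt = 8711.7220 km
Law of sines in the satellite / Earth-center / ground-point triangle:
  sin(nadir)/R_E = sin(90 + el)/r  =>  cos(el) = (r/R_E)*sin(nadir)
cos(el) = (8711.7220 / 6371.0000) * sin(37.2 deg) = 0.8267304
el = arccos(0.8267304) = 34.2357 deg
(Earth-central angle = 90 - nadir - el = 18.5643 deg)

34.2357 degrees


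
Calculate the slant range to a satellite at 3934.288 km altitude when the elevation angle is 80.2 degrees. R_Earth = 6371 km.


h = 3934.288 km, el = 80.2 deg
d = -R_E*sin(el) + sqrt((R_E*sin(el))^2 + 2*R_E*h + h^2)
d = -6371.0000*sin(1.3998) + sqrt((6371.0000*0.9854079)^2 + 2*6371.0000*3934.288 + 3934.288^2)
d = 3970.0406 km

3970.0406 km


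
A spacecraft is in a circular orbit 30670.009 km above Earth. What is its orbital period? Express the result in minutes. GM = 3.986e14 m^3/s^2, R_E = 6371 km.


r = 37041.0090 km = 3.7041009e+07 m
T = 2*pi*sqrt(r^3/mu) = 2*pi*sqrt(5.0821611e+22 / 3.986e14)
T = 70947.2283 s = 1182.4538 min

1182.4538 minutes


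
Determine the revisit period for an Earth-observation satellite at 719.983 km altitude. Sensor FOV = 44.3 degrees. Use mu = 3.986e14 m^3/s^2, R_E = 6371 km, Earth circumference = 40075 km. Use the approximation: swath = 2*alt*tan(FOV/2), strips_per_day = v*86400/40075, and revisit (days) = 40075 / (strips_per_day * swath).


swath = 2*719.983*tan(0.3865904) = 586.1739 km
v = sqrt(mu/r) = 7497.4819 m/s = 7.4975 km/s
strips/day = v*86400/40075 = 7.4975*86400/40075 = 16.1643
coverage/day = strips * swath = 16.1643 * 586.1739 = 9475.0628 km
revisit = 40075 / 9475.0628 = 4.2295 days

4.2295 days


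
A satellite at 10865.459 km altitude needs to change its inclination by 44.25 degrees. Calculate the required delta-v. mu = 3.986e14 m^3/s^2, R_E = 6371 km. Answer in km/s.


r = 17236.4590 km = 1.7236459e+07 m
V = sqrt(mu/r) = 4808.8876 m/s
di = 44.25 deg = 0.7723082 rad
dV = 2*V*sin(di/2) = 2*4808.8876*sin(0.3861541)
dV = 3622.3282 m/s = 3.6223 km/s

3.6223 km/s


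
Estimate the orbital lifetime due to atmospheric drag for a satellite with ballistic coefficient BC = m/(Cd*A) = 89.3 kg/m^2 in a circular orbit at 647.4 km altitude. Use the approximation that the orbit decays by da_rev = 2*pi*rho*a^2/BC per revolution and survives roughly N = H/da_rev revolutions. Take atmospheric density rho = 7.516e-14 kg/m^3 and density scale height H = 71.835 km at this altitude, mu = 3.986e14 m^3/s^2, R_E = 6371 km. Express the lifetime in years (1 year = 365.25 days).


a = R_E + alt = 7018.4000 km = 7.0184e+06 m
da_rev = 2*pi*rho*a^2/BC = 2*pi*7.516e-14*(7.0184e+06)^2/89.3 = 0.260490215 m per revolution
N = H/da_rev = 71835.0000 m / 0.260490215 m = 275768.5163 revolutions
P = 2*pi*sqrt(a^3/mu) = 5851.5160 s
lifetime = N*P = 275768.5163 * 5851.5160 = 1.6136639e+09 s = 18676.6653 days
years = 18676.6653 / 365.25 = 51.1339 years

51.1339 years


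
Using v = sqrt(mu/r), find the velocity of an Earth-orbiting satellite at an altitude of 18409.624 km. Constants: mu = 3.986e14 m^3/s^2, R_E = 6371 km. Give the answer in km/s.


r = R_E + alt = 6371.0 + 18409.624 = 24780.6240 km = 2.4780624e+07 m
v = sqrt(mu/r) = sqrt(3.986e14 / 2.4780624e+07) = 4010.6294 m/s = 4.0106 km/s

4.0106 km/s


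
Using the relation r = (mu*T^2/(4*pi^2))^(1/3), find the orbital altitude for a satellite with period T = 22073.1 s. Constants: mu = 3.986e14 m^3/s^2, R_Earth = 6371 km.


T = 22073.1 s
r = (mu*T^2/(4*pi^2))^(1/3) = (3.986e14 * 22073.1^2 / (4*pi^2))^(1/3)
r = 1.7007275e+07 m = 17007.2752 km
alt = r - R_E = 17007.2752 - 6371 = 10636.2752 km

10636.2752 km


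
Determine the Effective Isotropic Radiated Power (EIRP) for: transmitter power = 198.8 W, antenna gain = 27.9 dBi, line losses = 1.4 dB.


Pt = 198.8 W = 22.9842 dBW
EIRP = Pt_dBW + Gt - losses = 22.9842 + 27.9 - 1.4 = 49.4842 dBW

49.4842 dBW


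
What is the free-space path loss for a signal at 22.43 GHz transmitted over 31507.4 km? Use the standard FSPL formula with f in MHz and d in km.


f = 22.43 GHz = 22430.0000 MHz
d = 31507.4 km
FSPL = 32.44 + 20*log10(22430.0000) + 20*log10(31507.4)
FSPL = 32.44 + 87.0166 + 89.9683
FSPL = 209.4248 dB

209.4248 dB


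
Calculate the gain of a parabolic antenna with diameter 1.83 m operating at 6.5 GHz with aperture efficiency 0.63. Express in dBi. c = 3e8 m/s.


lambda = c/f = 3e8 / 6.5e+09 = 0.04615385 m
G = eta*(pi*D/lambda)^2 = 0.63*(pi*1.83/0.04615385)^2
G = 9775.2231 (linear)
G = 10*log10(9775.2231) = 39.9013 dBi

39.9013 dBi


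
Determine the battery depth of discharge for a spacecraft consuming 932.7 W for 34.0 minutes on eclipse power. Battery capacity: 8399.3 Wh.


E_used = P * t / 60 = 932.7 * 34.0 / 60 = 528.5300 Wh
DOD = E_used / E_total * 100 = 528.5300 / 8399.3 * 100
DOD = 6.2925 %

6.2925 %


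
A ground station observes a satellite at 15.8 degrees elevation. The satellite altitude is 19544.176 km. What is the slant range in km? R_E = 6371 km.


h = 19544.176 km, el = 15.8 deg
d = -R_E*sin(el) + sqrt((R_E*sin(el))^2 + 2*R_E*h + h^2)
d = -6371.0000*sin(0.275762) + sqrt((6371.0000*0.2722802)^2 + 2*6371.0000*19544.176 + 19544.176^2)
d = 23444.9745 km

23444.9745 km


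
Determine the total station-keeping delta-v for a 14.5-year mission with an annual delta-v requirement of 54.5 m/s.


dV = rate * years = 54.5 * 14.5
dV = 790.2500 m/s

790.2500 m/s


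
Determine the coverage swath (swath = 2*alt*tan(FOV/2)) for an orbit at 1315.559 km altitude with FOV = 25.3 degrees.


FOV = 25.3 deg = 0.4415683 rad
swath = 2 * alt * tan(FOV/2) = 2 * 1315.559 * tan(0.2207842)
swath = 2 * 1315.559 * 0.2244429
swath = 590.5358 km

590.5358 km


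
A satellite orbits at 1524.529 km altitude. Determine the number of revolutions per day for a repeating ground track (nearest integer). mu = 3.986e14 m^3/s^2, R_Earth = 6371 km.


r = 7.895529e+06 m
T = 2*pi*sqrt(r^3/mu) = 6982.0519 s = 116.3675 min
revs/day = 1440 / 116.3675 = 12.3746
Rounded: 12 revolutions per day

12 revolutions per day


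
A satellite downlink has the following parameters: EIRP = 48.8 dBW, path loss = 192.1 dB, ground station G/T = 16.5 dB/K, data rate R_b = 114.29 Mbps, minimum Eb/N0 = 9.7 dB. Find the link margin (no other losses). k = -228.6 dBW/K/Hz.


C/N0 = EIRP - FSPL + G/T - k = 48.8 - 192.1 + 16.5 - (-228.6)
C/N0 = 101.8000 dB-Hz
R_b = 114.29 Mbps = 1.1429e+08 bps -> 10*log10(R_b) = 80.5801 dB-Hz
Eb/N0 = C/N0 - 10*log10(R_b) = 101.8000 - 80.5801 = 21.2199 dB
Margin = Eb/N0 - Eb/N0_req = 21.2199 - 9.7 = 11.5199 dB (link closes)

11.5199 dB


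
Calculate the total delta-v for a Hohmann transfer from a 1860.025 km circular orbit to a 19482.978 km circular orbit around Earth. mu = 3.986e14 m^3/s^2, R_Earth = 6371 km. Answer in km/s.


r1 = 8231.0250 km = 8.231025e+06 m
r2 = 25853.9780 km = 2.5853978e+07 m
dv1 = sqrt(mu/r1)*(sqrt(2*r2/(r1+r2)) - 1) = 1612.2248 m/s
dv2 = sqrt(mu/r2)*(1 - sqrt(2*r1/(r1+r2))) = 1197.7348 m/s
total dv = |dv1| + |dv2| = 1612.2248 + 1197.7348 = 2809.9595 m/s = 2.8100 km/s

2.8100 km/s


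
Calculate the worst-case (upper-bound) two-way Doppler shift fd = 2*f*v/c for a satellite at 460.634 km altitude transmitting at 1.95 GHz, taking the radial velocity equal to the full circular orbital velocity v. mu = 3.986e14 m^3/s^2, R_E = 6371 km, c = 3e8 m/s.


r = 6.831634e+06 m
v = sqrt(mu/r) = 7638.4695 m/s (worst-case radial velocity)
f = 1.95 GHz = 1.95e+09 Hz
fd = 2*f*v/c = 2*1.95e+09*7638.4695/3.0e+08
fd = 99300.1041 Hz

99300.1041 Hz


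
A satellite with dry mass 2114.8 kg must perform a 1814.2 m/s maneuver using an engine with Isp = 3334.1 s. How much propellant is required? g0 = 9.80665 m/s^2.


ve = Isp * g0 = 3334.1 * 9.80665 = 32696.351765 m/s
mass ratio = exp(dv/ve) = exp(1814.2/32696.351765) = 1.05705455
m_prop = m_dry * (mr - 1) = 2114.8 * (1.05705455 - 1)
m_prop = 120.6590 kg

120.6590 kg


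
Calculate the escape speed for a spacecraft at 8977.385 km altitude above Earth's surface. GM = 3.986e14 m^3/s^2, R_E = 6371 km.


r = 6371.0 + 8977.385 = 15348.3850 km = 1.5348385e+07 m
v_esc = sqrt(2*mu/r) = sqrt(2*3.986e14 / 1.5348385e+07)
v_esc = 7206.9632 m/s = 7.2070 km/s

7.2070 km/s


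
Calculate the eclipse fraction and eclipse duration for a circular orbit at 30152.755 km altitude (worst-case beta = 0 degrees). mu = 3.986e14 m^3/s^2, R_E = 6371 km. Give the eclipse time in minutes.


r = 36523.7550 km
T = 1157.7722 min
Eclipse fraction = arcsin(R_E/r)/pi = arcsin(6371.0000/36523.7550)/pi
= arcsin(0.1744344)/pi = 0.0558097
Eclipse duration = 0.0558097 * 1157.7722 = 64.6149 min

64.6149 minutes


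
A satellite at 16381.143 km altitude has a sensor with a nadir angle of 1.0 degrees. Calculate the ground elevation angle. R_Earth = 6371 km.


r = R_E + alt = 22752.1430 km
Law of sines in the satellite / Earth-center / ground-point triangle:
  sin(nadir)/R_E = sin(90 + el)/r  =>  cos(el) = (r/R_E)*sin(nadir)
cos(el) = (22752.1430 / 6371.0000) * sin(1.0 deg) = 0.06232611
el = arccos(0.06232611) = 86.4267 deg
(Earth-central angle = 90 - nadir - el = 2.5733 deg)

86.4267 degrees


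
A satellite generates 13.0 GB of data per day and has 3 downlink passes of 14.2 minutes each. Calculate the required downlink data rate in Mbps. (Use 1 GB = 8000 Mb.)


total contact time = 3 * 14.2 * 60 = 2556.0000 s
data = 13.0 GB = 104000.0000 Mb
rate = 104000.0000 / 2556.0000 = 40.6886 Mbps

40.6886 Mbps


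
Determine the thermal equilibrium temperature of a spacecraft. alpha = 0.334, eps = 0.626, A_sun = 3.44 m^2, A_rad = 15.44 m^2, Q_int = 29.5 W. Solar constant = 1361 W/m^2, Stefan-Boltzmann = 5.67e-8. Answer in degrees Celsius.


Numerator = alpha*S*A_sun + Q_int = 0.334*1361*3.44 + 29.5 = 1593.2346 W
Denominator = eps*sigma*A_rad = 0.626*5.67e-8*15.44 = 5.4803045e-07 W/K^4
T^4 = 2.9072008e+09 K^4
T = 232.2035 K = -40.9465 C

-40.9465 degrees Celsius


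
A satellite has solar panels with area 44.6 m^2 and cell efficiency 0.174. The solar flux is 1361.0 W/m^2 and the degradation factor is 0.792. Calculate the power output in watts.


P = area * eta * S * degradation
P = 44.6 * 0.174 * 1361.0 * 0.792
P = 8365.0283 W

8365.0283 W


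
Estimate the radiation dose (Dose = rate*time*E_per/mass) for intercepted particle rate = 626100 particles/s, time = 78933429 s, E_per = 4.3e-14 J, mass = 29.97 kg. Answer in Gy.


Total energy deposited = rate * time * E_per
  = 626100 * 78933429 * 4.3e-14 = 2.1251 J
Dose = E_total / mass = 2.1251 / 29.97
Dose = 0.07090656 Gy

0.0709 Gy


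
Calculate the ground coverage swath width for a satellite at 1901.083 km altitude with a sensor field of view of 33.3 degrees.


FOV = 33.3 deg = 0.5811946 rad
swath = 2 * alt * tan(FOV/2) = 2 * 1901.083 * tan(0.2905973)
swath = 2 * 1901.083 * 0.2990634
swath = 1137.0887 km

1137.0887 km


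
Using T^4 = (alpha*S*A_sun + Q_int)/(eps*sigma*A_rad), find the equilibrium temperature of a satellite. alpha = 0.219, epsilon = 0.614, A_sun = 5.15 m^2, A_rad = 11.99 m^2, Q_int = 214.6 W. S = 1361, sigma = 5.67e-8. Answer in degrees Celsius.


Numerator = alpha*S*A_sun + Q_int = 0.219*1361*5.15 + 214.6 = 1749.6039 W
Denominator = eps*sigma*A_rad = 0.614*5.67e-8*11.99 = 4.1741746e-07 W/K^4
T^4 = 4.1914965e+09 K^4
T = 254.4440 K = -18.7060 C

-18.7060 degrees Celsius


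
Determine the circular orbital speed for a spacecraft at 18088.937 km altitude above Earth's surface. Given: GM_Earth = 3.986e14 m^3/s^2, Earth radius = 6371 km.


r = R_E + alt = 6371.0 + 18088.937 = 24459.9370 km = 2.4459937e+07 m
v = sqrt(mu/r) = sqrt(3.986e14 / 2.4459937e+07) = 4036.8348 m/s = 4.0368 km/s

4.0368 km/s


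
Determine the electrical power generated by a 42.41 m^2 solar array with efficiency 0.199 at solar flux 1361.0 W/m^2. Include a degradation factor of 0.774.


P = area * eta * S * degradation
P = 42.41 * 0.199 * 1361.0 * 0.774
P = 8890.3823 W

8890.3823 W


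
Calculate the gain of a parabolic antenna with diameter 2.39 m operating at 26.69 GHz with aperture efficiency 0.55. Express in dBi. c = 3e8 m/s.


lambda = c/f = 3e8 / 2.669e+10 = 0.01124016 m
G = eta*(pi*D/lambda)^2 = 0.55*(pi*2.39/0.01124016)^2
G = 245421.6519 (linear)
G = 10*log10(245421.6519) = 53.8991 dBi

53.8991 dBi


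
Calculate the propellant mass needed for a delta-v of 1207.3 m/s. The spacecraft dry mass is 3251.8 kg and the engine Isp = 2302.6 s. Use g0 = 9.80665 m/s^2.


ve = Isp * g0 = 2302.6 * 9.80665 = 22580.792290 m/s
mass ratio = exp(dv/ve) = exp(1207.3/22580.792290) = 1.05492091
m_prop = m_dry * (mr - 1) = 3251.8 * (1.05492091 - 1)
m_prop = 178.5918 kg

178.5918 kg


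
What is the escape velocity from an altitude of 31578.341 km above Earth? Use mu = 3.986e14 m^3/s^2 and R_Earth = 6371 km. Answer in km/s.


r = 6371.0 + 31578.341 = 37949.3410 km = 3.7949341e+07 m
v_esc = sqrt(2*mu/r) = sqrt(2*3.986e14 / 3.7949341e+07)
v_esc = 4583.3342 m/s = 4.5833 km/s

4.5833 km/s


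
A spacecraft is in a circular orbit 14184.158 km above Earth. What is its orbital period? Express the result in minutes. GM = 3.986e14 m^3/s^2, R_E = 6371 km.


r = 20555.1580 km = 2.0555158e+07 m
T = 2*pi*sqrt(r^3/mu) = 2*pi*sqrt(8.6848527e+21 / 3.986e14)
T = 29328.6755 s = 488.8113 min

488.8113 minutes


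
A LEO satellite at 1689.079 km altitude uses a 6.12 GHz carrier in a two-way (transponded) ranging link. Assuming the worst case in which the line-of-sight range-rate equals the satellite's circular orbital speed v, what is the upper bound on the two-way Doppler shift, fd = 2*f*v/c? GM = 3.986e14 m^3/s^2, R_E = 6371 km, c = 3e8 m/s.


r = 8.060079e+06 m
v = sqrt(mu/r) = 7032.3260 m/s (worst-case radial velocity)
f = 6.12 GHz = 6.12e+09 Hz
fd = 2*f*v/c = 2*6.12e+09*7032.3260/3.0e+08
fd = 286918.9026 Hz

286918.9026 Hz


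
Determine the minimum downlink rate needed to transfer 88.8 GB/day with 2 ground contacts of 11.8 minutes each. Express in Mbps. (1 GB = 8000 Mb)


total contact time = 2 * 11.8 * 60 = 1416.0000 s
data = 88.8 GB = 710400.0000 Mb
rate = 710400.0000 / 1416.0000 = 501.6949 Mbps

501.6949 Mbps


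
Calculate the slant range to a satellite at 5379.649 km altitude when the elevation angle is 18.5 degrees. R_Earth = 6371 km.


h = 5379.649 km, el = 18.5 deg
d = -R_E*sin(el) + sqrt((R_E*sin(el))^2 + 2*R_E*h + h^2)
d = -6371.0000*sin(0.3228859) + sqrt((6371.0000*0.3173047)^2 + 2*6371.0000*5379.649 + 5379.649^2)
d = 8056.8828 km

8056.8828 km


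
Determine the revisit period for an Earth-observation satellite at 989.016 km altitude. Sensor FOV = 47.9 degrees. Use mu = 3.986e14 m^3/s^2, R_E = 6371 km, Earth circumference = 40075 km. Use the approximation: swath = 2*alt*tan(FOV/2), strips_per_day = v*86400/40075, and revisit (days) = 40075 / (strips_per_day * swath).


swath = 2*989.016*tan(0.4180064) = 878.6091 km
v = sqrt(mu/r) = 7359.1773 m/s = 7.3592 km/s
strips/day = v*86400/40075 = 7.3592*86400/40075 = 15.8661
coverage/day = strips * swath = 15.8661 * 878.6091 = 13940.0764 km
revisit = 40075 / 13940.0764 = 2.8748 days

2.8748 days


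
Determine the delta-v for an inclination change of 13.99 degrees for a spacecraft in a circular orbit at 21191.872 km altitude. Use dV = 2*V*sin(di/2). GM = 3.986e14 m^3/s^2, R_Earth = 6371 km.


r = 27562.8720 km = 2.7562872e+07 m
V = sqrt(mu/r) = 3802.8256 m/s
di = 13.99 deg = 0.2441716 rad
dV = 2*V*sin(di/2) = 2*3802.8256*sin(0.1220858)
dV = 926.2370 m/s = 0.926237 km/s

0.9262 km/s


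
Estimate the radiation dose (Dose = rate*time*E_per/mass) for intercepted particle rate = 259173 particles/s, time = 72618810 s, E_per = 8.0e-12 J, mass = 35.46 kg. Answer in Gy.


Total energy deposited = rate * time * E_per
  = 259173 * 72618810 * 8.0e-12 = 150.5667 J
Dose = E_total / mass = 150.5667 / 35.46
Dose = 4.2461 Gy

4.2461 Gy


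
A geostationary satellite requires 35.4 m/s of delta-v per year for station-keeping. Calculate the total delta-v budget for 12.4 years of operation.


dV = rate * years = 35.4 * 12.4
dV = 438.9600 m/s

438.9600 m/s


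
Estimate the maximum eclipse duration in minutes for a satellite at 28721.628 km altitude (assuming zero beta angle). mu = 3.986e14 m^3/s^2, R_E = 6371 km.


r = 35092.6280 km
T = 1090.3949 min
Eclipse fraction = arcsin(R_E/r)/pi = arcsin(6371.0000/35092.6280)/pi
= arcsin(0.1815481)/pi = 0.05811081
Eclipse duration = 0.05811081 * 1090.3949 = 63.3637 min

63.3637 minutes


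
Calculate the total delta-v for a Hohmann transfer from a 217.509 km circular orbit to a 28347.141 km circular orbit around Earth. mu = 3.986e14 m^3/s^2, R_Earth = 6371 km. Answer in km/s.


r1 = 6588.5090 km = 6.588509e+06 m
r2 = 34718.1410 km = 3.4718141e+07 m
dv1 = sqrt(mu/r1)*(sqrt(2*r2/(r1+r2)) - 1) = 2306.4638 m/s
dv2 = sqrt(mu/r2)*(1 - sqrt(2*r1/(r1+r2))) = 1474.6001 m/s
total dv = |dv1| + |dv2| = 2306.4638 + 1474.6001 = 3781.0639 m/s = 3.7811 km/s

3.7811 km/s


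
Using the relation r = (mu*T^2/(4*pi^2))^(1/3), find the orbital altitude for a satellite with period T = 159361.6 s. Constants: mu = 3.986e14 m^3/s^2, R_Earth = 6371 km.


T = 159361.6 s
r = (mu*T^2/(4*pi^2))^(1/3) = (3.986e14 * 159361.6^2 / (4*pi^2))^(1/3)
r = 6.3530407e+07 m = 63530.4074 km
alt = r - R_E = 63530.4074 - 6371 = 57159.4074 km

57159.4074 km


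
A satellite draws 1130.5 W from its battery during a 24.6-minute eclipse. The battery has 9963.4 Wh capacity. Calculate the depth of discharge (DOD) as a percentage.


E_used = P * t / 60 = 1130.5 * 24.6 / 60 = 463.5050 Wh
DOD = E_used / E_total * 100 = 463.5050 / 9963.4 * 100
DOD = 4.6521 %

4.6521 %


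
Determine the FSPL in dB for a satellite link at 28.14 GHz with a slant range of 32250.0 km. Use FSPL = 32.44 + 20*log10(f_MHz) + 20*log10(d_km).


f = 28.14 GHz = 28140.0000 MHz
d = 32250.0 km
FSPL = 32.44 + 20*log10(28140.0000) + 20*log10(32250.0)
FSPL = 32.44 + 88.9865 + 90.1706
FSPL = 211.5971 dB

211.5971 dB


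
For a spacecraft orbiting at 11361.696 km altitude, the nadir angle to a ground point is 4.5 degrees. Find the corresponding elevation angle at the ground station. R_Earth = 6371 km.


r = R_E + alt = 17732.6960 km
Law of sines in the satellite / Earth-center / ground-point triangle:
  sin(nadir)/R_E = sin(90 + el)/r  =>  cos(el) = (r/R_E)*sin(nadir)
cos(el) = (17732.6960 / 6371.0000) * sin(4.5 deg) = 0.2183788
el = arccos(0.2183788) = 77.3862 deg
(Earth-central angle = 90 - nadir - el = 8.1138 deg)

77.3862 degrees


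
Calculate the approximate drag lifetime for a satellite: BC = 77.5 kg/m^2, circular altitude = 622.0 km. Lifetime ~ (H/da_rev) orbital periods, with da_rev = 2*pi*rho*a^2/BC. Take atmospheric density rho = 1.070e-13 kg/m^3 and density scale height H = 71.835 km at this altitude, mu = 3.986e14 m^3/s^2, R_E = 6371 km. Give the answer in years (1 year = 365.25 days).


a = R_E + alt = 6993.0000 km = 6.993e+06 m
da_rev = 2*pi*rho*a^2/BC = 2*pi*1.070e-13*(6.993e+06)^2/77.5 = 0.42421791 m per revolution
N = H/da_rev = 71835.0000 m / 0.42421791 m = 169335.1419 revolutions
P = 2*pi*sqrt(a^3/mu) = 5819.7793 s
lifetime = N*P = 169335.1419 * 5819.7793 = 9.8549315e+08 s = 11406.1707 days
years = 11406.1707 / 365.25 = 31.2284 years

31.2284 years


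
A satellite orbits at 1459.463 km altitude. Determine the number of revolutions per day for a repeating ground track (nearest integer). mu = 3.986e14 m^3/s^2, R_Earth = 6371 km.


r = 7.830463e+06 m
T = 2*pi*sqrt(r^3/mu) = 6895.9227 s = 114.9320 min
revs/day = 1440 / 114.9320 = 12.5291
Rounded: 13 revolutions per day

13 revolutions per day


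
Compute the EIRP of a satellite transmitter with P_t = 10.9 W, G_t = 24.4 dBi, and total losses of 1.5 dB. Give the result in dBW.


Pt = 10.9 W = 10.3743 dBW
EIRP = Pt_dBW + Gt - losses = 10.3743 + 24.4 - 1.5 = 33.2743 dBW

33.2743 dBW


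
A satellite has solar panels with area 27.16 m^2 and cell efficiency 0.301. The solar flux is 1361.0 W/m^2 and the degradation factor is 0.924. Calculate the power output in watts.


P = area * eta * S * degradation
P = 27.16 * 0.301 * 1361.0 * 0.924
P = 10280.7869 W

10280.7869 W


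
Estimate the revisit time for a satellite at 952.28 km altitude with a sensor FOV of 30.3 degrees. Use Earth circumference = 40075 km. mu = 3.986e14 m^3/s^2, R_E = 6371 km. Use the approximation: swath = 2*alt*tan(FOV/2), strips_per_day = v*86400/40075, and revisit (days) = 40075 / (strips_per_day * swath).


swath = 2*952.28*tan(0.2644174) = 515.6732 km
v = sqrt(mu/r) = 7377.6123 m/s = 7.3776 km/s
strips/day = v*86400/40075 = 7.3776*86400/40075 = 15.9058
coverage/day = strips * swath = 15.9058 * 515.6732 = 8202.2045 km
revisit = 40075 / 8202.2045 = 4.8859 days

4.8859 days


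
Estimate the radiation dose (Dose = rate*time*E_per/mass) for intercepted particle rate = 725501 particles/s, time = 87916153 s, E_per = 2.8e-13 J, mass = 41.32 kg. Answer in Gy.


Total energy deposited = rate * time * E_per
  = 725501 * 87916153 * 2.8e-13 = 17.8593 J
Dose = E_total / mass = 17.8593 / 41.32
Dose = 0.4322196 Gy

0.4322 Gy


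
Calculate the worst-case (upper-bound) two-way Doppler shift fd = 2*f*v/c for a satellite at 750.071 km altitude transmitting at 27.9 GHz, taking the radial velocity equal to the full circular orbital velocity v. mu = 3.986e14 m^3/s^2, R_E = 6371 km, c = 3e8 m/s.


r = 7.121071e+06 m
v = sqrt(mu/r) = 7481.6259 m/s (worst-case radial velocity)
f = 27.9 GHz = 2.79e+10 Hz
fd = 2*f*v/c = 2*2.79e+10*7481.6259/3.0e+08
fd = 1.3915824e+06 Hz

1.3916e+06 Hz
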